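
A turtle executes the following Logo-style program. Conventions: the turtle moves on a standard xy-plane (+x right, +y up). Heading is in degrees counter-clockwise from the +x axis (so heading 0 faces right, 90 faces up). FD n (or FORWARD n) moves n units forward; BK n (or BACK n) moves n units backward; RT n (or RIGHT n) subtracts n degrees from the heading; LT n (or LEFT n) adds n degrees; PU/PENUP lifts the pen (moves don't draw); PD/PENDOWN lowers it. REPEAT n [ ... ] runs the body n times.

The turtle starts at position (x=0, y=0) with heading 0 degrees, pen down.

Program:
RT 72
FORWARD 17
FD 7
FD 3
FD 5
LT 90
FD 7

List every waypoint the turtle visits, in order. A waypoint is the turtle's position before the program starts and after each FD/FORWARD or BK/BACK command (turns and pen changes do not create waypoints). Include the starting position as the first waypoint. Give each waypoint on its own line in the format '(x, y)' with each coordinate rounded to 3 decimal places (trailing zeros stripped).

Answer: (0, 0)
(5.253, -16.168)
(7.416, -22.825)
(8.343, -25.679)
(9.889, -30.434)
(16.546, -28.271)

Derivation:
Executing turtle program step by step:
Start: pos=(0,0), heading=0, pen down
RT 72: heading 0 -> 288
FD 17: (0,0) -> (5.253,-16.168) [heading=288, draw]
FD 7: (5.253,-16.168) -> (7.416,-22.825) [heading=288, draw]
FD 3: (7.416,-22.825) -> (8.343,-25.679) [heading=288, draw]
FD 5: (8.343,-25.679) -> (9.889,-30.434) [heading=288, draw]
LT 90: heading 288 -> 18
FD 7: (9.889,-30.434) -> (16.546,-28.271) [heading=18, draw]
Final: pos=(16.546,-28.271), heading=18, 5 segment(s) drawn
Waypoints (6 total):
(0, 0)
(5.253, -16.168)
(7.416, -22.825)
(8.343, -25.679)
(9.889, -30.434)
(16.546, -28.271)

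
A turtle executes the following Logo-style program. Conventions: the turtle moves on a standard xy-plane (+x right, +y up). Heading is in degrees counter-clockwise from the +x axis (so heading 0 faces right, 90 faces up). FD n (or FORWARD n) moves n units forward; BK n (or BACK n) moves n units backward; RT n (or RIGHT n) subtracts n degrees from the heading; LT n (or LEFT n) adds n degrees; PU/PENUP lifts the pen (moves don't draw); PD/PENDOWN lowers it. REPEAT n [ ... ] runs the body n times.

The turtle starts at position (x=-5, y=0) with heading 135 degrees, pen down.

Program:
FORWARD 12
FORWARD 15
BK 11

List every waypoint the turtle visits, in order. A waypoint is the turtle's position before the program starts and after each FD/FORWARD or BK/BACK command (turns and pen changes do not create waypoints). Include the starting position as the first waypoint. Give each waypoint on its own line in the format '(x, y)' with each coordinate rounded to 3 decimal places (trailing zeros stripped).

Executing turtle program step by step:
Start: pos=(-5,0), heading=135, pen down
FD 12: (-5,0) -> (-13.485,8.485) [heading=135, draw]
FD 15: (-13.485,8.485) -> (-24.092,19.092) [heading=135, draw]
BK 11: (-24.092,19.092) -> (-16.314,11.314) [heading=135, draw]
Final: pos=(-16.314,11.314), heading=135, 3 segment(s) drawn
Waypoints (4 total):
(-5, 0)
(-13.485, 8.485)
(-24.092, 19.092)
(-16.314, 11.314)

Answer: (-5, 0)
(-13.485, 8.485)
(-24.092, 19.092)
(-16.314, 11.314)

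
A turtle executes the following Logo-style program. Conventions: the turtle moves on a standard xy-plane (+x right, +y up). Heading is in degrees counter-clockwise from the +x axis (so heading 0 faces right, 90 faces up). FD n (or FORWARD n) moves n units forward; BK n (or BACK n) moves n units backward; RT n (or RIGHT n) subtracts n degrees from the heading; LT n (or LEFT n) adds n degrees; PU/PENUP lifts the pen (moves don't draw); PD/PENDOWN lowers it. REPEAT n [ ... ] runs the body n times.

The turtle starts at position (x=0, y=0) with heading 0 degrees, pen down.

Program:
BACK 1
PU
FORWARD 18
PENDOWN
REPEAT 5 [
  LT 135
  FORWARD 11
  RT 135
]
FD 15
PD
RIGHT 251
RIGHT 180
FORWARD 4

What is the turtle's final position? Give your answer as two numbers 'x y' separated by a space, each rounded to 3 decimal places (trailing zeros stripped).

Executing turtle program step by step:
Start: pos=(0,0), heading=0, pen down
BK 1: (0,0) -> (-1,0) [heading=0, draw]
PU: pen up
FD 18: (-1,0) -> (17,0) [heading=0, move]
PD: pen down
REPEAT 5 [
  -- iteration 1/5 --
  LT 135: heading 0 -> 135
  FD 11: (17,0) -> (9.222,7.778) [heading=135, draw]
  RT 135: heading 135 -> 0
  -- iteration 2/5 --
  LT 135: heading 0 -> 135
  FD 11: (9.222,7.778) -> (1.444,15.556) [heading=135, draw]
  RT 135: heading 135 -> 0
  -- iteration 3/5 --
  LT 135: heading 0 -> 135
  FD 11: (1.444,15.556) -> (-6.335,23.335) [heading=135, draw]
  RT 135: heading 135 -> 0
  -- iteration 4/5 --
  LT 135: heading 0 -> 135
  FD 11: (-6.335,23.335) -> (-14.113,31.113) [heading=135, draw]
  RT 135: heading 135 -> 0
  -- iteration 5/5 --
  LT 135: heading 0 -> 135
  FD 11: (-14.113,31.113) -> (-21.891,38.891) [heading=135, draw]
  RT 135: heading 135 -> 0
]
FD 15: (-21.891,38.891) -> (-6.891,38.891) [heading=0, draw]
PD: pen down
RT 251: heading 0 -> 109
RT 180: heading 109 -> 289
FD 4: (-6.891,38.891) -> (-5.589,35.109) [heading=289, draw]
Final: pos=(-5.589,35.109), heading=289, 8 segment(s) drawn

Answer: -5.589 35.109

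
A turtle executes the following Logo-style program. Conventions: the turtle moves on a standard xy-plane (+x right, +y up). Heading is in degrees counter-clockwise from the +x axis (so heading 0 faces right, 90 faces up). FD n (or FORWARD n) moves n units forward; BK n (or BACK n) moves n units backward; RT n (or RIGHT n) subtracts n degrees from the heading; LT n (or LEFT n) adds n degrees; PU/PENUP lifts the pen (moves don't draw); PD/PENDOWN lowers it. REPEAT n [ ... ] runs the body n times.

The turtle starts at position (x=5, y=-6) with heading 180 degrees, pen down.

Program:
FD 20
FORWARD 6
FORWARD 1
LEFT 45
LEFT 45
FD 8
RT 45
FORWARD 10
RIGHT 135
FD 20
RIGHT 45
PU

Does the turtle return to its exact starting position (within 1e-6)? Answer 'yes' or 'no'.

Answer: no

Derivation:
Executing turtle program step by step:
Start: pos=(5,-6), heading=180, pen down
FD 20: (5,-6) -> (-15,-6) [heading=180, draw]
FD 6: (-15,-6) -> (-21,-6) [heading=180, draw]
FD 1: (-21,-6) -> (-22,-6) [heading=180, draw]
LT 45: heading 180 -> 225
LT 45: heading 225 -> 270
FD 8: (-22,-6) -> (-22,-14) [heading=270, draw]
RT 45: heading 270 -> 225
FD 10: (-22,-14) -> (-29.071,-21.071) [heading=225, draw]
RT 135: heading 225 -> 90
FD 20: (-29.071,-21.071) -> (-29.071,-1.071) [heading=90, draw]
RT 45: heading 90 -> 45
PU: pen up
Final: pos=(-29.071,-1.071), heading=45, 6 segment(s) drawn

Start position: (5, -6)
Final position: (-29.071, -1.071)
Distance = 34.426; >= 1e-6 -> NOT closed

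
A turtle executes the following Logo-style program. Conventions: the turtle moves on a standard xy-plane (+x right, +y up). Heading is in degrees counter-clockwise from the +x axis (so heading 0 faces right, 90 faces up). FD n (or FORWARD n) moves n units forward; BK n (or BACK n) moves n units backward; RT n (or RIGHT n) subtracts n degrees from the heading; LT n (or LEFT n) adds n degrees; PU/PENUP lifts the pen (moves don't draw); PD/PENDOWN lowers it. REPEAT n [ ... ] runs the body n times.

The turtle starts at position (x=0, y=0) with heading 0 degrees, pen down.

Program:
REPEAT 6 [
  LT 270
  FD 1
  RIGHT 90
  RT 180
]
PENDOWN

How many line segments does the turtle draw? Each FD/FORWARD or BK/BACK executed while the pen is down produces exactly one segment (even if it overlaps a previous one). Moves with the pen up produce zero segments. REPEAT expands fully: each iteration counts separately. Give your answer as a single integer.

Answer: 6

Derivation:
Executing turtle program step by step:
Start: pos=(0,0), heading=0, pen down
REPEAT 6 [
  -- iteration 1/6 --
  LT 270: heading 0 -> 270
  FD 1: (0,0) -> (0,-1) [heading=270, draw]
  RT 90: heading 270 -> 180
  RT 180: heading 180 -> 0
  -- iteration 2/6 --
  LT 270: heading 0 -> 270
  FD 1: (0,-1) -> (0,-2) [heading=270, draw]
  RT 90: heading 270 -> 180
  RT 180: heading 180 -> 0
  -- iteration 3/6 --
  LT 270: heading 0 -> 270
  FD 1: (0,-2) -> (0,-3) [heading=270, draw]
  RT 90: heading 270 -> 180
  RT 180: heading 180 -> 0
  -- iteration 4/6 --
  LT 270: heading 0 -> 270
  FD 1: (0,-3) -> (0,-4) [heading=270, draw]
  RT 90: heading 270 -> 180
  RT 180: heading 180 -> 0
  -- iteration 5/6 --
  LT 270: heading 0 -> 270
  FD 1: (0,-4) -> (0,-5) [heading=270, draw]
  RT 90: heading 270 -> 180
  RT 180: heading 180 -> 0
  -- iteration 6/6 --
  LT 270: heading 0 -> 270
  FD 1: (0,-5) -> (0,-6) [heading=270, draw]
  RT 90: heading 270 -> 180
  RT 180: heading 180 -> 0
]
PD: pen down
Final: pos=(0,-6), heading=0, 6 segment(s) drawn
Segments drawn: 6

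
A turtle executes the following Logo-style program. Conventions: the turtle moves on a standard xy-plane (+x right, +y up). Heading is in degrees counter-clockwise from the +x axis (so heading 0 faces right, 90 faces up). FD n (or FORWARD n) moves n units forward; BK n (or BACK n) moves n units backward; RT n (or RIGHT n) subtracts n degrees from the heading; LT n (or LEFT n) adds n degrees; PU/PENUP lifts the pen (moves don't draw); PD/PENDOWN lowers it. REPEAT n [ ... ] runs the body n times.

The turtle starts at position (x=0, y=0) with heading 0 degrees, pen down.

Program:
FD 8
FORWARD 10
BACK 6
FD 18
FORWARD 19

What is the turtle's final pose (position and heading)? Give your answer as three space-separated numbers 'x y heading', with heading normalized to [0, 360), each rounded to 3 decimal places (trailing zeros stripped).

Answer: 49 0 0

Derivation:
Executing turtle program step by step:
Start: pos=(0,0), heading=0, pen down
FD 8: (0,0) -> (8,0) [heading=0, draw]
FD 10: (8,0) -> (18,0) [heading=0, draw]
BK 6: (18,0) -> (12,0) [heading=0, draw]
FD 18: (12,0) -> (30,0) [heading=0, draw]
FD 19: (30,0) -> (49,0) [heading=0, draw]
Final: pos=(49,0), heading=0, 5 segment(s) drawn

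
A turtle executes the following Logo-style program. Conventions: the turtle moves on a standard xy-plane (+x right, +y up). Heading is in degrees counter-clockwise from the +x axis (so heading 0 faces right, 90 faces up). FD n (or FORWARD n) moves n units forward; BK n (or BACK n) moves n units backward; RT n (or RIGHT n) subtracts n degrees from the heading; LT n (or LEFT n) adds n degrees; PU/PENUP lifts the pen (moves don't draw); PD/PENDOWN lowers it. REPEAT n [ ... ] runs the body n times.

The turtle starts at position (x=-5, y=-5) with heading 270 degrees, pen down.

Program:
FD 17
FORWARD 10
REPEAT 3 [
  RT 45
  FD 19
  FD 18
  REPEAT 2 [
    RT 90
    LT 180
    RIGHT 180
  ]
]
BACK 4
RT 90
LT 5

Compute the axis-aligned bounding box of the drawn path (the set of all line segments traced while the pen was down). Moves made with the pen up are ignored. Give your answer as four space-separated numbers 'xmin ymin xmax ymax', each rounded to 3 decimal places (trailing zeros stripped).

Executing turtle program step by step:
Start: pos=(-5,-5), heading=270, pen down
FD 17: (-5,-5) -> (-5,-22) [heading=270, draw]
FD 10: (-5,-22) -> (-5,-32) [heading=270, draw]
REPEAT 3 [
  -- iteration 1/3 --
  RT 45: heading 270 -> 225
  FD 19: (-5,-32) -> (-18.435,-45.435) [heading=225, draw]
  FD 18: (-18.435,-45.435) -> (-31.163,-58.163) [heading=225, draw]
  REPEAT 2 [
    -- iteration 1/2 --
    RT 90: heading 225 -> 135
    LT 180: heading 135 -> 315
    RT 180: heading 315 -> 135
    -- iteration 2/2 --
    RT 90: heading 135 -> 45
    LT 180: heading 45 -> 225
    RT 180: heading 225 -> 45
  ]
  -- iteration 2/3 --
  RT 45: heading 45 -> 0
  FD 19: (-31.163,-58.163) -> (-12.163,-58.163) [heading=0, draw]
  FD 18: (-12.163,-58.163) -> (5.837,-58.163) [heading=0, draw]
  REPEAT 2 [
    -- iteration 1/2 --
    RT 90: heading 0 -> 270
    LT 180: heading 270 -> 90
    RT 180: heading 90 -> 270
    -- iteration 2/2 --
    RT 90: heading 270 -> 180
    LT 180: heading 180 -> 0
    RT 180: heading 0 -> 180
  ]
  -- iteration 3/3 --
  RT 45: heading 180 -> 135
  FD 19: (5.837,-58.163) -> (-7.598,-44.728) [heading=135, draw]
  FD 18: (-7.598,-44.728) -> (-20.326,-32) [heading=135, draw]
  REPEAT 2 [
    -- iteration 1/2 --
    RT 90: heading 135 -> 45
    LT 180: heading 45 -> 225
    RT 180: heading 225 -> 45
    -- iteration 2/2 --
    RT 90: heading 45 -> 315
    LT 180: heading 315 -> 135
    RT 180: heading 135 -> 315
  ]
]
BK 4: (-20.326,-32) -> (-23.154,-29.172) [heading=315, draw]
RT 90: heading 315 -> 225
LT 5: heading 225 -> 230
Final: pos=(-23.154,-29.172), heading=230, 9 segment(s) drawn

Segment endpoints: x in {-31.163, -23.154, -20.326, -18.435, -12.163, -7.598, -5, -5, -5, 5.837}, y in {-58.163, -45.435, -44.728, -32, -29.172, -22, -5}
xmin=-31.163, ymin=-58.163, xmax=5.837, ymax=-5

Answer: -31.163 -58.163 5.837 -5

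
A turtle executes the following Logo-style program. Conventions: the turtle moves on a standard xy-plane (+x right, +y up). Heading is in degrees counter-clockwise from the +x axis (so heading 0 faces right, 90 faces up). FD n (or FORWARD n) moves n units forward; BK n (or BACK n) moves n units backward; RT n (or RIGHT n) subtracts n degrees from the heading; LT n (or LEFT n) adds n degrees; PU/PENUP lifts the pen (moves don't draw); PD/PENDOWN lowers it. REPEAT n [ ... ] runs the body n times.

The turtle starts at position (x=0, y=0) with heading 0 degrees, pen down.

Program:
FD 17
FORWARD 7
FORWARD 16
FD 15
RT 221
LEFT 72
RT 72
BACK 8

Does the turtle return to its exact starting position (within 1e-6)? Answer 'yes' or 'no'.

Answer: no

Derivation:
Executing turtle program step by step:
Start: pos=(0,0), heading=0, pen down
FD 17: (0,0) -> (17,0) [heading=0, draw]
FD 7: (17,0) -> (24,0) [heading=0, draw]
FD 16: (24,0) -> (40,0) [heading=0, draw]
FD 15: (40,0) -> (55,0) [heading=0, draw]
RT 221: heading 0 -> 139
LT 72: heading 139 -> 211
RT 72: heading 211 -> 139
BK 8: (55,0) -> (61.038,-5.248) [heading=139, draw]
Final: pos=(61.038,-5.248), heading=139, 5 segment(s) drawn

Start position: (0, 0)
Final position: (61.038, -5.248)
Distance = 61.263; >= 1e-6 -> NOT closed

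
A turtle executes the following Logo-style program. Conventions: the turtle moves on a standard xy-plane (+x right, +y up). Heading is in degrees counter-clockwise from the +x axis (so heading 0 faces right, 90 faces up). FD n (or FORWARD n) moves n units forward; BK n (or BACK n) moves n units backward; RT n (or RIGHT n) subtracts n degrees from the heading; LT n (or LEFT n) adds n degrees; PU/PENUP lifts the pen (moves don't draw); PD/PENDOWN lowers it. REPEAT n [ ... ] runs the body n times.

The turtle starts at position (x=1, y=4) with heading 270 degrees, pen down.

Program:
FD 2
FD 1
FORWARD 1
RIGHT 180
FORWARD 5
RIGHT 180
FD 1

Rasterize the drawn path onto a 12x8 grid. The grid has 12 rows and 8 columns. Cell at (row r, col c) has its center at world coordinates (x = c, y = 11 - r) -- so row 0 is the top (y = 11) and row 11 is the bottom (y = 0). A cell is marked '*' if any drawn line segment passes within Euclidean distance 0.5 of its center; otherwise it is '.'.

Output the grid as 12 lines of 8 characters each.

Segment 0: (1,4) -> (1,2)
Segment 1: (1,2) -> (1,1)
Segment 2: (1,1) -> (1,0)
Segment 3: (1,0) -> (1,5)
Segment 4: (1,5) -> (1,4)

Answer: ........
........
........
........
........
........
.*......
.*......
.*......
.*......
.*......
.*......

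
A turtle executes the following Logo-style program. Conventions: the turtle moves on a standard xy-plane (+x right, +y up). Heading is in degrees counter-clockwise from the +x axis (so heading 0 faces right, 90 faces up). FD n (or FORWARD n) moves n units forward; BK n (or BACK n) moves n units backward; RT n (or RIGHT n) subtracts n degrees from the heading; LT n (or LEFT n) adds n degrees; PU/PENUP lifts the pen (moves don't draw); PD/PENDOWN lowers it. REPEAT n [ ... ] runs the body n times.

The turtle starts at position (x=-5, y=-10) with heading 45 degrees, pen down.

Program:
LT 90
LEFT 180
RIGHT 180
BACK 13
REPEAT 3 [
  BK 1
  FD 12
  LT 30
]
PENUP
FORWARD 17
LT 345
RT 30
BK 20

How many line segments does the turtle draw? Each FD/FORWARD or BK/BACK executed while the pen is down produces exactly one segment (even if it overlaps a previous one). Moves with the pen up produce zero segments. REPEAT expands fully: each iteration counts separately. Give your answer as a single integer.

Answer: 7

Derivation:
Executing turtle program step by step:
Start: pos=(-5,-10), heading=45, pen down
LT 90: heading 45 -> 135
LT 180: heading 135 -> 315
RT 180: heading 315 -> 135
BK 13: (-5,-10) -> (4.192,-19.192) [heading=135, draw]
REPEAT 3 [
  -- iteration 1/3 --
  BK 1: (4.192,-19.192) -> (4.899,-19.899) [heading=135, draw]
  FD 12: (4.899,-19.899) -> (-3.586,-11.414) [heading=135, draw]
  LT 30: heading 135 -> 165
  -- iteration 2/3 --
  BK 1: (-3.586,-11.414) -> (-2.62,-11.673) [heading=165, draw]
  FD 12: (-2.62,-11.673) -> (-14.211,-8.567) [heading=165, draw]
  LT 30: heading 165 -> 195
  -- iteration 3/3 --
  BK 1: (-14.211,-8.567) -> (-13.245,-8.308) [heading=195, draw]
  FD 12: (-13.245,-8.308) -> (-24.836,-11.414) [heading=195, draw]
  LT 30: heading 195 -> 225
]
PU: pen up
FD 17: (-24.836,-11.414) -> (-36.857,-23.435) [heading=225, move]
LT 345: heading 225 -> 210
RT 30: heading 210 -> 180
BK 20: (-36.857,-23.435) -> (-16.857,-23.435) [heading=180, move]
Final: pos=(-16.857,-23.435), heading=180, 7 segment(s) drawn
Segments drawn: 7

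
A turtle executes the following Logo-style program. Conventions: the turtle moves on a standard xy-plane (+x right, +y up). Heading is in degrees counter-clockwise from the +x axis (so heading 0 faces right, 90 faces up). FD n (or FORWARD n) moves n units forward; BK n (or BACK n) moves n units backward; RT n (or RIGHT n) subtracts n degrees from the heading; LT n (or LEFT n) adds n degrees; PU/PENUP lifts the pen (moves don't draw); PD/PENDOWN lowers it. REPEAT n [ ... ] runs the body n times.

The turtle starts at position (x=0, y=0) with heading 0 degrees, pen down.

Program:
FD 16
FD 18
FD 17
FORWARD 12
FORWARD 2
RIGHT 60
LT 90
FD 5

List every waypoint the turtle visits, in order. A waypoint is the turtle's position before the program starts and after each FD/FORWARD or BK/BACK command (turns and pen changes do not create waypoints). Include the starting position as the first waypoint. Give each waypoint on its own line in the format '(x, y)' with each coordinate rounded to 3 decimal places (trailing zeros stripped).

Answer: (0, 0)
(16, 0)
(34, 0)
(51, 0)
(63, 0)
(65, 0)
(69.33, 2.5)

Derivation:
Executing turtle program step by step:
Start: pos=(0,0), heading=0, pen down
FD 16: (0,0) -> (16,0) [heading=0, draw]
FD 18: (16,0) -> (34,0) [heading=0, draw]
FD 17: (34,0) -> (51,0) [heading=0, draw]
FD 12: (51,0) -> (63,0) [heading=0, draw]
FD 2: (63,0) -> (65,0) [heading=0, draw]
RT 60: heading 0 -> 300
LT 90: heading 300 -> 30
FD 5: (65,0) -> (69.33,2.5) [heading=30, draw]
Final: pos=(69.33,2.5), heading=30, 6 segment(s) drawn
Waypoints (7 total):
(0, 0)
(16, 0)
(34, 0)
(51, 0)
(63, 0)
(65, 0)
(69.33, 2.5)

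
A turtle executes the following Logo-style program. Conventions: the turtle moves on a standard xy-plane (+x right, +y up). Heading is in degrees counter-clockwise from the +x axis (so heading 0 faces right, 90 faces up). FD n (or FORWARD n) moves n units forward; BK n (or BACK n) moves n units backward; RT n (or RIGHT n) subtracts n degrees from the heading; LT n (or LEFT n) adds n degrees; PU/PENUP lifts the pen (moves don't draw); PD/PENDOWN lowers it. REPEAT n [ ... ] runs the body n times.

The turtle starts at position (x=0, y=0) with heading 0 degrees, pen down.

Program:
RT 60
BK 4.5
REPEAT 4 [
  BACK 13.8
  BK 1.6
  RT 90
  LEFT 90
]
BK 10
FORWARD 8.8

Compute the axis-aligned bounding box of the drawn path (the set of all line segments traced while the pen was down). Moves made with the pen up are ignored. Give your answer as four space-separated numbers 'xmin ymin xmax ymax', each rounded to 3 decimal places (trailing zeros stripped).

Executing turtle program step by step:
Start: pos=(0,0), heading=0, pen down
RT 60: heading 0 -> 300
BK 4.5: (0,0) -> (-2.25,3.897) [heading=300, draw]
REPEAT 4 [
  -- iteration 1/4 --
  BK 13.8: (-2.25,3.897) -> (-9.15,15.848) [heading=300, draw]
  BK 1.6: (-9.15,15.848) -> (-9.95,17.234) [heading=300, draw]
  RT 90: heading 300 -> 210
  LT 90: heading 210 -> 300
  -- iteration 2/4 --
  BK 13.8: (-9.95,17.234) -> (-16.85,29.185) [heading=300, draw]
  BK 1.6: (-16.85,29.185) -> (-17.65,30.571) [heading=300, draw]
  RT 90: heading 300 -> 210
  LT 90: heading 210 -> 300
  -- iteration 3/4 --
  BK 13.8: (-17.65,30.571) -> (-24.55,42.522) [heading=300, draw]
  BK 1.6: (-24.55,42.522) -> (-25.35,43.907) [heading=300, draw]
  RT 90: heading 300 -> 210
  LT 90: heading 210 -> 300
  -- iteration 4/4 --
  BK 13.8: (-25.35,43.907) -> (-32.25,55.859) [heading=300, draw]
  BK 1.6: (-32.25,55.859) -> (-33.05,57.244) [heading=300, draw]
  RT 90: heading 300 -> 210
  LT 90: heading 210 -> 300
]
BK 10: (-33.05,57.244) -> (-38.05,65.905) [heading=300, draw]
FD 8.8: (-38.05,65.905) -> (-33.65,58.284) [heading=300, draw]
Final: pos=(-33.65,58.284), heading=300, 11 segment(s) drawn

Segment endpoints: x in {-38.05, -33.65, -33.05, -32.25, -25.35, -24.55, -17.65, -16.85, -9.95, -9.15, -2.25, 0}, y in {0, 3.897, 15.848, 17.234, 29.185, 30.571, 42.522, 43.907, 55.859, 57.244, 58.284, 65.905}
xmin=-38.05, ymin=0, xmax=0, ymax=65.905

Answer: -38.05 0 0 65.905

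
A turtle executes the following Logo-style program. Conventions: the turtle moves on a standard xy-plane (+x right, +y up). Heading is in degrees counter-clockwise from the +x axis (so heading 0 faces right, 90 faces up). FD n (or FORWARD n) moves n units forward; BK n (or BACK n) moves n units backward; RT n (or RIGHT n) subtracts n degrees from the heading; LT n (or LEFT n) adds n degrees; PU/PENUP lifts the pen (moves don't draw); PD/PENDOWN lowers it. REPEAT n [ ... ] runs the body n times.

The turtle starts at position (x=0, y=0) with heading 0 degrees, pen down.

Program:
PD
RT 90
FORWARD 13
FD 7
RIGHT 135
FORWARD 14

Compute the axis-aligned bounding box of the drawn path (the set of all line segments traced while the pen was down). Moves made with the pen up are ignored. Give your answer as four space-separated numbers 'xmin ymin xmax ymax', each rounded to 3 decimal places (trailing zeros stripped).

Answer: -9.899 -20 0 0

Derivation:
Executing turtle program step by step:
Start: pos=(0,0), heading=0, pen down
PD: pen down
RT 90: heading 0 -> 270
FD 13: (0,0) -> (0,-13) [heading=270, draw]
FD 7: (0,-13) -> (0,-20) [heading=270, draw]
RT 135: heading 270 -> 135
FD 14: (0,-20) -> (-9.899,-10.101) [heading=135, draw]
Final: pos=(-9.899,-10.101), heading=135, 3 segment(s) drawn

Segment endpoints: x in {-9.899, 0, 0, 0}, y in {-20, -13, -10.101, 0}
xmin=-9.899, ymin=-20, xmax=0, ymax=0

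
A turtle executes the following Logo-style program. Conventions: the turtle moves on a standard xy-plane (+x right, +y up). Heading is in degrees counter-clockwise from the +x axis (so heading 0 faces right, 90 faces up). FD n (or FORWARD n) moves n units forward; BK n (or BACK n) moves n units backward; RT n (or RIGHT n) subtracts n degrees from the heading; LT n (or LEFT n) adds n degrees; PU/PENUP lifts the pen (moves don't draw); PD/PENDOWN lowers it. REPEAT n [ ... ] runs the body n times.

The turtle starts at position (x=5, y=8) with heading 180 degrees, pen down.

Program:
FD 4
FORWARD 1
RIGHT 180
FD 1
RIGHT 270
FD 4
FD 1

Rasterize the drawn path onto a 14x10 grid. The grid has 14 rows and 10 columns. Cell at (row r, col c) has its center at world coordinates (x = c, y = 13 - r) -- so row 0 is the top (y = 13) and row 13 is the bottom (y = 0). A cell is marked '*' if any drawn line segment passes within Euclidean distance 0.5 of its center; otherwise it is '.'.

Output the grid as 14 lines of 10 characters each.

Answer: .*........
.*........
.*........
.*........
.*........
******....
..........
..........
..........
..........
..........
..........
..........
..........

Derivation:
Segment 0: (5,8) -> (1,8)
Segment 1: (1,8) -> (0,8)
Segment 2: (0,8) -> (1,8)
Segment 3: (1,8) -> (1,12)
Segment 4: (1,12) -> (1,13)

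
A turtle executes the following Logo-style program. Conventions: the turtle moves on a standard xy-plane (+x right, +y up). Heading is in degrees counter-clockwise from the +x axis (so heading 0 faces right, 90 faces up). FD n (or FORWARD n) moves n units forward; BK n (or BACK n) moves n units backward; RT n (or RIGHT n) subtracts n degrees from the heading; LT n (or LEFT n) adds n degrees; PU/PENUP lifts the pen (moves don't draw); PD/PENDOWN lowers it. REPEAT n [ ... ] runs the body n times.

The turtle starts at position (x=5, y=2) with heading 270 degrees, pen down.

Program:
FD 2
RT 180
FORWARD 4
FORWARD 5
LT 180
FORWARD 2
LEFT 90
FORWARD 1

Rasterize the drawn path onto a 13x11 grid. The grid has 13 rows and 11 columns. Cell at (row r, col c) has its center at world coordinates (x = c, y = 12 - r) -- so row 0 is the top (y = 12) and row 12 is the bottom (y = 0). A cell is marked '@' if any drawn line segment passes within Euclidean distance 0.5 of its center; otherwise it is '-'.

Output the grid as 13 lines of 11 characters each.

Segment 0: (5,2) -> (5,0)
Segment 1: (5,0) -> (5,4)
Segment 2: (5,4) -> (5,9)
Segment 3: (5,9) -> (5,7)
Segment 4: (5,7) -> (6,7)

Answer: -----------
-----------
-----------
-----@-----
-----@-----
-----@@----
-----@-----
-----@-----
-----@-----
-----@-----
-----@-----
-----@-----
-----@-----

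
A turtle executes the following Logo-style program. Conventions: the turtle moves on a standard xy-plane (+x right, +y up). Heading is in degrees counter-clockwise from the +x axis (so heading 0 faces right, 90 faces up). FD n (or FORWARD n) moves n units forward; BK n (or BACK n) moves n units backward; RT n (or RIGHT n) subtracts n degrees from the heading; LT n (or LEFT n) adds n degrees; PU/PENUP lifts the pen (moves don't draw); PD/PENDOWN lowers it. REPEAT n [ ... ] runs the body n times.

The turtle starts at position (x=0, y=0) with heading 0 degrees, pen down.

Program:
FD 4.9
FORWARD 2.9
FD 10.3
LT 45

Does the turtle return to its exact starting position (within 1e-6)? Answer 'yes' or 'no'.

Answer: no

Derivation:
Executing turtle program step by step:
Start: pos=(0,0), heading=0, pen down
FD 4.9: (0,0) -> (4.9,0) [heading=0, draw]
FD 2.9: (4.9,0) -> (7.8,0) [heading=0, draw]
FD 10.3: (7.8,0) -> (18.1,0) [heading=0, draw]
LT 45: heading 0 -> 45
Final: pos=(18.1,0), heading=45, 3 segment(s) drawn

Start position: (0, 0)
Final position: (18.1, 0)
Distance = 18.1; >= 1e-6 -> NOT closed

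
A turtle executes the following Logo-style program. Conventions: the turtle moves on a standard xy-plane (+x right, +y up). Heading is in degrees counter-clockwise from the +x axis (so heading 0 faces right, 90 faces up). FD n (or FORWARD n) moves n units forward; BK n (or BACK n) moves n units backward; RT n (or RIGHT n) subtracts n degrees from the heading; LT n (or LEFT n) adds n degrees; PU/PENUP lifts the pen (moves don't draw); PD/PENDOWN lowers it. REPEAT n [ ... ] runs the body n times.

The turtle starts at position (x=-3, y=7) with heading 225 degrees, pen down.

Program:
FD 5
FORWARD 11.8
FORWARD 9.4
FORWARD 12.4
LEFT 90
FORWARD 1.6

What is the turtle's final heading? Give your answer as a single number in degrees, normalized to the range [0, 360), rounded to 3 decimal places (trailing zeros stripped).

Answer: 315

Derivation:
Executing turtle program step by step:
Start: pos=(-3,7), heading=225, pen down
FD 5: (-3,7) -> (-6.536,3.464) [heading=225, draw]
FD 11.8: (-6.536,3.464) -> (-14.879,-4.879) [heading=225, draw]
FD 9.4: (-14.879,-4.879) -> (-21.526,-11.526) [heading=225, draw]
FD 12.4: (-21.526,-11.526) -> (-30.294,-20.294) [heading=225, draw]
LT 90: heading 225 -> 315
FD 1.6: (-30.294,-20.294) -> (-29.163,-21.426) [heading=315, draw]
Final: pos=(-29.163,-21.426), heading=315, 5 segment(s) drawn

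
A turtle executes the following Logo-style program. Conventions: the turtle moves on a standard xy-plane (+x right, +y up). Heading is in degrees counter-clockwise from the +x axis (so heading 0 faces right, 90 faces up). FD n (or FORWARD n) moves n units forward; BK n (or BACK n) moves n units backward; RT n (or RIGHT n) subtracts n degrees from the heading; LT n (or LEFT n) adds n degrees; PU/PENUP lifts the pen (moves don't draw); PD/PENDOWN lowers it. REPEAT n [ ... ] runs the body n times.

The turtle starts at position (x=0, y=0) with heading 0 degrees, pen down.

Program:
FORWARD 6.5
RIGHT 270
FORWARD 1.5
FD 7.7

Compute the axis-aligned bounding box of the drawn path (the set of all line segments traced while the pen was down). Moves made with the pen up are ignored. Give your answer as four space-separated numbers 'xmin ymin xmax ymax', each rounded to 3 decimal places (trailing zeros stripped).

Answer: 0 0 6.5 9.2

Derivation:
Executing turtle program step by step:
Start: pos=(0,0), heading=0, pen down
FD 6.5: (0,0) -> (6.5,0) [heading=0, draw]
RT 270: heading 0 -> 90
FD 1.5: (6.5,0) -> (6.5,1.5) [heading=90, draw]
FD 7.7: (6.5,1.5) -> (6.5,9.2) [heading=90, draw]
Final: pos=(6.5,9.2), heading=90, 3 segment(s) drawn

Segment endpoints: x in {0, 6.5, 6.5}, y in {0, 1.5, 9.2}
xmin=0, ymin=0, xmax=6.5, ymax=9.2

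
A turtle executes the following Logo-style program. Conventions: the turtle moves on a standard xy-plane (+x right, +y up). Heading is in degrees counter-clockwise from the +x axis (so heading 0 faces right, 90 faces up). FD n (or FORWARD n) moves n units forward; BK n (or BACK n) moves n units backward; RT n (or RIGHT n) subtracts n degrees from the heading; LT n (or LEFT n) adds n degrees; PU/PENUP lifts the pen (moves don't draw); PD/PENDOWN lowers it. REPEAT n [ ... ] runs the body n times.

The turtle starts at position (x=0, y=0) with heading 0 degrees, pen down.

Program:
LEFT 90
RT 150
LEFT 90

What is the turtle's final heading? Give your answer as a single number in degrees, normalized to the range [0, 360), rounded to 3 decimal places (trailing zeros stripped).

Executing turtle program step by step:
Start: pos=(0,0), heading=0, pen down
LT 90: heading 0 -> 90
RT 150: heading 90 -> 300
LT 90: heading 300 -> 30
Final: pos=(0,0), heading=30, 0 segment(s) drawn

Answer: 30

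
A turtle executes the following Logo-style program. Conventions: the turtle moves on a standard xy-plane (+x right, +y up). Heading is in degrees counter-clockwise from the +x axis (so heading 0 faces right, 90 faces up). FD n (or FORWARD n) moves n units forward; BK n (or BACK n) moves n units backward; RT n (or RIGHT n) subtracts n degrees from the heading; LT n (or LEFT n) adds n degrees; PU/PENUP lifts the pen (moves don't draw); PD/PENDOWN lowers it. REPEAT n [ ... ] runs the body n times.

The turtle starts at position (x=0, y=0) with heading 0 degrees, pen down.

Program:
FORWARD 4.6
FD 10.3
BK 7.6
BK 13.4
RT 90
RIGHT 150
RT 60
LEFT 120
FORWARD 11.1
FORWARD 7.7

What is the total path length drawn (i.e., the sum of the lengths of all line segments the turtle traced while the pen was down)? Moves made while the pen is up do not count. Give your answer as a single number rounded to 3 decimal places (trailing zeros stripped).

Answer: 54.7

Derivation:
Executing turtle program step by step:
Start: pos=(0,0), heading=0, pen down
FD 4.6: (0,0) -> (4.6,0) [heading=0, draw]
FD 10.3: (4.6,0) -> (14.9,0) [heading=0, draw]
BK 7.6: (14.9,0) -> (7.3,0) [heading=0, draw]
BK 13.4: (7.3,0) -> (-6.1,0) [heading=0, draw]
RT 90: heading 0 -> 270
RT 150: heading 270 -> 120
RT 60: heading 120 -> 60
LT 120: heading 60 -> 180
FD 11.1: (-6.1,0) -> (-17.2,0) [heading=180, draw]
FD 7.7: (-17.2,0) -> (-24.9,0) [heading=180, draw]
Final: pos=(-24.9,0), heading=180, 6 segment(s) drawn

Segment lengths:
  seg 1: (0,0) -> (4.6,0), length = 4.6
  seg 2: (4.6,0) -> (14.9,0), length = 10.3
  seg 3: (14.9,0) -> (7.3,0), length = 7.6
  seg 4: (7.3,0) -> (-6.1,0), length = 13.4
  seg 5: (-6.1,0) -> (-17.2,0), length = 11.1
  seg 6: (-17.2,0) -> (-24.9,0), length = 7.7
Total = 54.7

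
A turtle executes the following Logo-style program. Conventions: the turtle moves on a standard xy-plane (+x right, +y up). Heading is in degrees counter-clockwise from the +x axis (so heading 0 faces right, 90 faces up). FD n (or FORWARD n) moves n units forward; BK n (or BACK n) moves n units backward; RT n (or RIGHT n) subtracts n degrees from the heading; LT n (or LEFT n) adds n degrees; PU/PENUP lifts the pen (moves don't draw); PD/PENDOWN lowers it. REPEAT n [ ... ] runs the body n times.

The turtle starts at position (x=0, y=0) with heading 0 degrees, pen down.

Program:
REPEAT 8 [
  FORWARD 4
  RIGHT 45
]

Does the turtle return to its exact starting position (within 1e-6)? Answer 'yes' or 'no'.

Executing turtle program step by step:
Start: pos=(0,0), heading=0, pen down
REPEAT 8 [
  -- iteration 1/8 --
  FD 4: (0,0) -> (4,0) [heading=0, draw]
  RT 45: heading 0 -> 315
  -- iteration 2/8 --
  FD 4: (4,0) -> (6.828,-2.828) [heading=315, draw]
  RT 45: heading 315 -> 270
  -- iteration 3/8 --
  FD 4: (6.828,-2.828) -> (6.828,-6.828) [heading=270, draw]
  RT 45: heading 270 -> 225
  -- iteration 4/8 --
  FD 4: (6.828,-6.828) -> (4,-9.657) [heading=225, draw]
  RT 45: heading 225 -> 180
  -- iteration 5/8 --
  FD 4: (4,-9.657) -> (0,-9.657) [heading=180, draw]
  RT 45: heading 180 -> 135
  -- iteration 6/8 --
  FD 4: (0,-9.657) -> (-2.828,-6.828) [heading=135, draw]
  RT 45: heading 135 -> 90
  -- iteration 7/8 --
  FD 4: (-2.828,-6.828) -> (-2.828,-2.828) [heading=90, draw]
  RT 45: heading 90 -> 45
  -- iteration 8/8 --
  FD 4: (-2.828,-2.828) -> (0,0) [heading=45, draw]
  RT 45: heading 45 -> 0
]
Final: pos=(0,0), heading=0, 8 segment(s) drawn

Start position: (0, 0)
Final position: (0, 0)
Distance = 0; < 1e-6 -> CLOSED

Answer: yes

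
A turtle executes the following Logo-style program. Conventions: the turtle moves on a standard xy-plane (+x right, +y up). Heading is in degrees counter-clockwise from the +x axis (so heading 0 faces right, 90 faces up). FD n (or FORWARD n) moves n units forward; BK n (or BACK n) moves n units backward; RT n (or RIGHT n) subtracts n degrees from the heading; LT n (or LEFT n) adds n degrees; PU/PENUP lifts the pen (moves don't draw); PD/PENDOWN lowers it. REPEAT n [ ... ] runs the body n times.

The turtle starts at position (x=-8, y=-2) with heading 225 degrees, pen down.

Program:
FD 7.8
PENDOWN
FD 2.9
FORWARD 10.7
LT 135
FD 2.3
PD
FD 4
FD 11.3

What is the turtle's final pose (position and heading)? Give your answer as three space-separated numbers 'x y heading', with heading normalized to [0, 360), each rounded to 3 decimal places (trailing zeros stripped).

Answer: -5.532 -17.132 0

Derivation:
Executing turtle program step by step:
Start: pos=(-8,-2), heading=225, pen down
FD 7.8: (-8,-2) -> (-13.515,-7.515) [heading=225, draw]
PD: pen down
FD 2.9: (-13.515,-7.515) -> (-15.566,-9.566) [heading=225, draw]
FD 10.7: (-15.566,-9.566) -> (-23.132,-17.132) [heading=225, draw]
LT 135: heading 225 -> 0
FD 2.3: (-23.132,-17.132) -> (-20.832,-17.132) [heading=0, draw]
PD: pen down
FD 4: (-20.832,-17.132) -> (-16.832,-17.132) [heading=0, draw]
FD 11.3: (-16.832,-17.132) -> (-5.532,-17.132) [heading=0, draw]
Final: pos=(-5.532,-17.132), heading=0, 6 segment(s) drawn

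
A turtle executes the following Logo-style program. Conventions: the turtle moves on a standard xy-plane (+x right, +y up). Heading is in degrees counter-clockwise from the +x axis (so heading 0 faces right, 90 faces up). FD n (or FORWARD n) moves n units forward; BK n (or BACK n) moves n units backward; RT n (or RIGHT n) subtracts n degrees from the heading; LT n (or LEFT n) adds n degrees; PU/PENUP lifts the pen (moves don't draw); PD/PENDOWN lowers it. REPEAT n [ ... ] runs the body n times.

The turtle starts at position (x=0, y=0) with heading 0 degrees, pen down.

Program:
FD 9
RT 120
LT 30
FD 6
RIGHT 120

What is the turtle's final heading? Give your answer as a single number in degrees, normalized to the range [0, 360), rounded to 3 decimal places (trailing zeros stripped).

Answer: 150

Derivation:
Executing turtle program step by step:
Start: pos=(0,0), heading=0, pen down
FD 9: (0,0) -> (9,0) [heading=0, draw]
RT 120: heading 0 -> 240
LT 30: heading 240 -> 270
FD 6: (9,0) -> (9,-6) [heading=270, draw]
RT 120: heading 270 -> 150
Final: pos=(9,-6), heading=150, 2 segment(s) drawn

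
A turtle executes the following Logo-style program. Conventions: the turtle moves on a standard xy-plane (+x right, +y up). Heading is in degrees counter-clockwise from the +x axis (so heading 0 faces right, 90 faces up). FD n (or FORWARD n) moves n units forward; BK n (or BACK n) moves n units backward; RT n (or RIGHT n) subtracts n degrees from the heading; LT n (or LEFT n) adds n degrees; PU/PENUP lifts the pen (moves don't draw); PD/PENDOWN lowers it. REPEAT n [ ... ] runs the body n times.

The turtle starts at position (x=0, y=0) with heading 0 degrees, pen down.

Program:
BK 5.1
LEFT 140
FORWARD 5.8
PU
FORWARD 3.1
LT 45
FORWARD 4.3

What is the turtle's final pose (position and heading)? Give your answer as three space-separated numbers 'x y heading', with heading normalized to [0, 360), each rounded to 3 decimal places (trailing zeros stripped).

Answer: -16.201 5.346 185

Derivation:
Executing turtle program step by step:
Start: pos=(0,0), heading=0, pen down
BK 5.1: (0,0) -> (-5.1,0) [heading=0, draw]
LT 140: heading 0 -> 140
FD 5.8: (-5.1,0) -> (-9.543,3.728) [heading=140, draw]
PU: pen up
FD 3.1: (-9.543,3.728) -> (-11.918,5.721) [heading=140, move]
LT 45: heading 140 -> 185
FD 4.3: (-11.918,5.721) -> (-16.201,5.346) [heading=185, move]
Final: pos=(-16.201,5.346), heading=185, 2 segment(s) drawn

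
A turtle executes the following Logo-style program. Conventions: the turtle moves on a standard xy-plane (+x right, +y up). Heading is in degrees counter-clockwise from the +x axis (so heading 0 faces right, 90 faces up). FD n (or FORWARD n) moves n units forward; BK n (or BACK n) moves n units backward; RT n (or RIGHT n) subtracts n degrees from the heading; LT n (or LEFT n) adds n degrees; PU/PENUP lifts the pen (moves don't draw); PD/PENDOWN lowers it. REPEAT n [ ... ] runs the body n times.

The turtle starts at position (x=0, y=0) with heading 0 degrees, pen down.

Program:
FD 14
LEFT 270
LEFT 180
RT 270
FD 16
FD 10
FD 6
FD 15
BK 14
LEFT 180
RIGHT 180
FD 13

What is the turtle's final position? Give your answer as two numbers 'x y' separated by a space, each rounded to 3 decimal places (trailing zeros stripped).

Executing turtle program step by step:
Start: pos=(0,0), heading=0, pen down
FD 14: (0,0) -> (14,0) [heading=0, draw]
LT 270: heading 0 -> 270
LT 180: heading 270 -> 90
RT 270: heading 90 -> 180
FD 16: (14,0) -> (-2,0) [heading=180, draw]
FD 10: (-2,0) -> (-12,0) [heading=180, draw]
FD 6: (-12,0) -> (-18,0) [heading=180, draw]
FD 15: (-18,0) -> (-33,0) [heading=180, draw]
BK 14: (-33,0) -> (-19,0) [heading=180, draw]
LT 180: heading 180 -> 0
RT 180: heading 0 -> 180
FD 13: (-19,0) -> (-32,0) [heading=180, draw]
Final: pos=(-32,0), heading=180, 7 segment(s) drawn

Answer: -32 0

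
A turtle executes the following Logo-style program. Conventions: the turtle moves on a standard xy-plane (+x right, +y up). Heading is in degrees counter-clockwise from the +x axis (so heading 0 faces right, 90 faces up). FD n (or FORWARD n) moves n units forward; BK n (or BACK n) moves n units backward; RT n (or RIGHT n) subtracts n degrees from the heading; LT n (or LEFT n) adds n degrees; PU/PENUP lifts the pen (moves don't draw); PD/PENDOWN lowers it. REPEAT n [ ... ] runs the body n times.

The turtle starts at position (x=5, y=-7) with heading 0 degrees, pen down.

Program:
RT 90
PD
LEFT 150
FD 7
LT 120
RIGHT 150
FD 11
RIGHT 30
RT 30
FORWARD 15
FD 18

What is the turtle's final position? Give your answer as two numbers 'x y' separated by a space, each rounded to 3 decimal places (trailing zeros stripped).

Answer: 46.605 -11.938

Derivation:
Executing turtle program step by step:
Start: pos=(5,-7), heading=0, pen down
RT 90: heading 0 -> 270
PD: pen down
LT 150: heading 270 -> 60
FD 7: (5,-7) -> (8.5,-0.938) [heading=60, draw]
LT 120: heading 60 -> 180
RT 150: heading 180 -> 30
FD 11: (8.5,-0.938) -> (18.026,4.562) [heading=30, draw]
RT 30: heading 30 -> 0
RT 30: heading 0 -> 330
FD 15: (18.026,4.562) -> (31.017,-2.938) [heading=330, draw]
FD 18: (31.017,-2.938) -> (46.605,-11.938) [heading=330, draw]
Final: pos=(46.605,-11.938), heading=330, 4 segment(s) drawn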